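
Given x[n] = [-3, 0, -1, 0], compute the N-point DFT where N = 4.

X[k] = Σ(n=0 to 3) x[n] · ω_4^(nk)
where ω_4 = e^(-2πi/4)

Computing each X[k]:
X[0] = -4
X[1] = -2
X[2] = -4
X[3] = -2

X = [-4, -2, -4, -2]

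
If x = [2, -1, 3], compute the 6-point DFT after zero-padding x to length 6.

Original 3-point DFT: [4, 1.0000+3.4641i, 1.0000-3.4641i]
Zero-padded 6-point DFT provides frequency interpolation.

DFT_6([x, 0, ...]) = [4, -1.7321i, 1.0000+3.4641i, 6, 1.0000-3.4641i, 1.7321i]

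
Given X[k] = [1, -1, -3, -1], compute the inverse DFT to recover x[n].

x[n] = (1/4) Σ(k=0 to 3) X[k] · e^(2πikn/4)

Computing each x[n]:
x[0] = -1
x[1] = 1
x[2] = 0
x[3] = 1

x = [-1, 1, 0, 1]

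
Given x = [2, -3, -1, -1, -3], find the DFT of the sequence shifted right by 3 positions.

Time shift by 3: X_shifted[k] = ω_5^(3k) · X[k]
Shifted x = [-1, -1, -3, 2, -3]

DFT(x[n-3]) = [-6, -1.4271+1.0368i, 1.9271-5.9309i, 1.9271+5.9309i, -1.4271-1.0368i]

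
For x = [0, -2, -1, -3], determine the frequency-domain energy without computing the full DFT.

Parseval: Σ|x[n]|² = (1/N)Σ|X[k]|², so Σ|X[k]|² = N·Σ|x[n]|² = 4·14.0000

Σ|X[k]|² = N·Σ|x[n]|² = 4·14.0000 = 56.0000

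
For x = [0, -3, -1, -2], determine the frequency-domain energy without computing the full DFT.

Parseval: Σ|x[n]|² = (1/N)Σ|X[k]|², so Σ|X[k]|² = N·Σ|x[n]|² = 4·14.0000

Σ|X[k]|² = N·Σ|x[n]|² = 4·14.0000 = 56.0000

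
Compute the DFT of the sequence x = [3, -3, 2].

X[k] = Σ(n=0 to 2) x[n] · ω_3^(nk)
where ω_3 = e^(-2πi/3)

Computing each X[k]:
X[0] = 2
X[1] = 3.5000+4.3301i
X[2] = 3.5000-4.3301i

X = [2, 3.5000+4.3301i, 3.5000-4.3301i]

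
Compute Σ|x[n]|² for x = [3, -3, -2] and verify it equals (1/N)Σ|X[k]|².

Time domain:
Σ|x[n]|² = |3|² + |-3|² + |-2|² = 22.0000

Frequency domain:
(1/3)Σ|X[k]|² = (1/3)(|-2|² + |5.5000+0.8660i|² + |5.5000-0.8660i|²) = (1/3)·66.0000 = 22.0000

Both sides agree, confirming Parseval's theorem.

Σ|x[n]|² = (1/N)Σ|X[k]|² = 22.0000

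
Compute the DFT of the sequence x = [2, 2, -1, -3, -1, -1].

X[k] = Σ(n=0 to 5) x[n] · ω_6^(nk)
where ω_6 = e^(-2πi/6)

Computing each X[k]:
X[0] = -2
X[1] = 6.5000-2.5981i
X[2] = -0.5000-2.5981i
X[3] = 2
X[4] = -0.5000+2.5981i
X[5] = 6.5000+2.5981i

X = [-2, 6.5000-2.5981i, -0.5000-2.5981i, 2, -0.5000+2.5981i, 6.5000+2.5981i]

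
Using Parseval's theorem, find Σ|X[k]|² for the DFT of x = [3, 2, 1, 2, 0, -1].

Parseval: Σ|x[n]|² = (1/N)Σ|X[k]|², so Σ|X[k]|² = N·Σ|x[n]|² = 6·19.0000

Σ|X[k]|² = N·Σ|x[n]|² = 6·19.0000 = 114.0000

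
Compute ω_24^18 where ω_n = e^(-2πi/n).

ω_24^18 = e^(-2πi·18/24)
= cos(-2π·18/24) + i·sin(-2π·18/24)
= cos(-36π/24) + i·sin(-36π/24)

ω_24^18 = cos(-36π/24) + i·sin(-36π/24) = 1i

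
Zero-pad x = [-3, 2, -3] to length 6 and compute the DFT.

Original 3-point DFT: [-4, -2.5000-4.3301i, -2.5000+4.3301i]
Zero-padded 6-point DFT provides frequency interpolation.

DFT_6([x, 0, ...]) = [-4, -0.5000+0.8660i, -2.5000-4.3301i, -8, -2.5000+4.3301i, -0.5000-0.8660i]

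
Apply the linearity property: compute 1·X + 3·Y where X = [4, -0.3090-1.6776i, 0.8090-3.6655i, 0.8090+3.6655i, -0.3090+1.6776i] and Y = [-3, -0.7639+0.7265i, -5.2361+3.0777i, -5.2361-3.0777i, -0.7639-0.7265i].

By linearity: DFT(1x + 3y) = 1·DFT(x) + 3·DFT(y)
= 1·[4, -0.3090-1.6776i, 0.8090-3.6655i, 0.8090+3.6655i, -0.3090+1.6776i] + 3·[-3, -0.7639+0.7265i, -5.2361+3.0777i, -5.2361-3.0777i, -0.7639-0.7265i]

Computing element-wise:
Z[0] = 1·(4) + 3·(-3) = -5
Z[1] = 1·(-0.3090-1.6776i) + 3·(-0.7639+0.7265i) = -2.6007+0.5019i
Z[2] = 1·(0.8090-3.6655i) + 3·(-5.2361+3.0777i) = -14.8993+5.5676i
Z[3] = 1·(0.8090+3.6655i) + 3·(-5.2361-3.0777i) = -14.8993-5.5676i
Z[4] = 1·(-0.3090+1.6776i) + 3·(-0.7639-0.7265i) = -2.6007-0.5019i

DFT(1x + 3y) = 1·X + 3·Y = [-5, -2.6007+0.5019i, -14.8993+5.5676i, -14.8993-5.5676i, -2.6007-0.5019i]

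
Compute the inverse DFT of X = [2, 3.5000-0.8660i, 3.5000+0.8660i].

x[n] = (1/3) Σ(k=0 to 2) X[k] · e^(2πikn/3)

Computing each x[n]:
x[0] = 3
x[1] = 0
x[2] = -1

x = [3, 0, -1]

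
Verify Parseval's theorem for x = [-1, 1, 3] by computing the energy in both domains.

Time domain:
Σ|x[n]|² = |-1|² + |1|² + |3|² = 11.0000

Frequency domain:
(1/3)Σ|X[k]|² = (1/3)(|3|² + |-3.0000+1.7321i|² + |-3.0000-1.7321i|²) = (1/3)·33.0000 = 11.0000

Both sides agree, confirming Parseval's theorem.

Σ|x[n]|² = (1/N)Σ|X[k]|² = 11.0000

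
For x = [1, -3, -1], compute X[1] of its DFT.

X[1] = Σ(n=0 to 2) x[n] · ω_3^(1n) where ω_3 = e^(-2πi/3)
= (1)·ω_3^0 + (-3)·ω_3^1 + (-1)·ω_3^2

X[1] = 3.0000+1.7321i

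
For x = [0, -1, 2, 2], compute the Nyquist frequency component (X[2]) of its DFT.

X[2] = Σ(n=0 to 3) x[n] · ω_4^(2n) where ω_4 = e^(-2πi/4)
= (0)·ω_4^0 + (-1)·ω_4^2 + (2)·ω_4^4 + (2)·ω_4^6

X[2] = 1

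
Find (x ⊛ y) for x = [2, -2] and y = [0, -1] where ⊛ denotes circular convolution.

(x ⊛ y)[n] = Σ(m=0 to 1) x[m] · y[(n-m) mod 2]

Computing each output sample:
(x ⊛ y)[0] = 2
(x ⊛ y)[1] = -2

x ⊛ y = [2, -2]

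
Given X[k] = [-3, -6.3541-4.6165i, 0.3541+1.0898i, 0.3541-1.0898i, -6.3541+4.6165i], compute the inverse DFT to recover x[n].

x[n] = (1/5) Σ(k=0 to 4) X[k] · e^(2πikn/5)

Computing each x[n]:
x[0] = -3
x[1] = 0
x[2] = 3
x[3] = 0
x[4] = -3

x = [-3, 0, 3, 0, -3]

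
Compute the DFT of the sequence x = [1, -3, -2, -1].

X[k] = Σ(n=0 to 3) x[n] · ω_4^(nk)
where ω_4 = e^(-2πi/4)

Computing each X[k]:
X[0] = -5
X[1] = 3+2i
X[2] = 3
X[3] = 3-2i

X = [-5, 3+2i, 3, 3-2i]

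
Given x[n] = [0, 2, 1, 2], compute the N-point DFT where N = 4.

X[k] = Σ(n=0 to 3) x[n] · ω_4^(nk)
where ω_4 = e^(-2πi/4)

Computing each X[k]:
X[0] = 5
X[1] = -1
X[2] = -3
X[3] = -1

X = [5, -1, -3, -1]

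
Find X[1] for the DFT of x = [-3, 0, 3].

X[1] = Σ(n=0 to 2) x[n] · ω_3^(1n) where ω_3 = e^(-2πi/3)
= (-3)·ω_3^0 + (0)·ω_3^1 + (3)·ω_3^2

X[1] = -4.5000+2.5981i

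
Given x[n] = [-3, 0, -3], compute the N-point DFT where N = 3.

X[k] = Σ(n=0 to 2) x[n] · ω_3^(nk)
where ω_3 = e^(-2πi/3)

Computing each X[k]:
X[0] = -6
X[1] = -1.5000-2.5981i
X[2] = -1.5000+2.5981i

X = [-6, -1.5000-2.5981i, -1.5000+2.5981i]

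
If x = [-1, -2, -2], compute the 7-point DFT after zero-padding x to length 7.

Original 3-point DFT: [-5, 1, 1]
Zero-padded 7-point DFT provides frequency interpolation.

DFT_7([x, 0, ...]) = [-5, -1.8019+3.5135i, 1.2470+1.0821i, -0.4450-0.6959i, -0.4450+0.6959i, 1.2470-1.0821i, -1.8019-3.5135i]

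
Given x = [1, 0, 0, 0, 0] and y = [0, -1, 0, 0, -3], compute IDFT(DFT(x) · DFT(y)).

(x ⊛ y)[n] = Σ(m=0 to 4) x[m] · y[(n-m) mod 5]

Computing each output sample:
(x ⊛ y)[0] = 0
(x ⊛ y)[1] = -1
(x ⊛ y)[2] = 0
(x ⊛ y)[3] = 0
(x ⊛ y)[4] = -3

x ⊛ y = [0, -1, 0, 0, -3]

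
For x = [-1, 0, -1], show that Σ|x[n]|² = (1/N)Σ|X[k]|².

Time domain:
Σ|x[n]|² = |-1|² + |0|² + |-1|² = 2.0000

Frequency domain:
(1/3)Σ|X[k]|² = (1/3)(|-2|² + |-0.5000-0.8660i|² + |-0.5000+0.8660i|²) = (1/3)·6.0000 = 2.0000

Both sides agree, confirming Parseval's theorem.

Σ|x[n]|² = (1/N)Σ|X[k]|² = 2.0000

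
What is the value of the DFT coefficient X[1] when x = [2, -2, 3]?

X[1] = Σ(n=0 to 2) x[n] · ω_3^(1n) where ω_3 = e^(-2πi/3)
= (2)·ω_3^0 + (-2)·ω_3^1 + (3)·ω_3^2

X[1] = 1.5000+4.3301i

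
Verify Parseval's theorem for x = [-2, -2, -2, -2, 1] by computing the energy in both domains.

Time domain:
Σ|x[n]|² = |-2|² + |-2|² + |-2|² + |-2|² + |1|² = 17.0000

Frequency domain:
(1/5)Σ|X[k]|² = (1/5)(|-7|² + |0.9271+2.8532i|² + |-2.4271+1.7634i|² + |-2.4271-1.7634i|² + |0.9271-2.8532i|²) = (1/5)·85.0000 = 17.0000

Both sides agree, confirming Parseval's theorem.

Σ|x[n]|² = (1/N)Σ|X[k]|² = 17.0000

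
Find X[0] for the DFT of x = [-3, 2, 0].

X[0] = Σ(n=0 to 2) x[n] · ω_3^0 = Σ x[n]
= (-3) + (2) + (0)

X[0] = -1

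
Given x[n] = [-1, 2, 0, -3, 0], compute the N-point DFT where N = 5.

X[k] = Σ(n=0 to 4) x[n] · ω_5^(nk)
where ω_5 = e^(-2πi/5)

Computing each X[k]:
X[0] = -2
X[1] = 2.0451-3.6655i
X[2] = -3.5451+1.6776i
X[3] = -3.5451-1.6776i
X[4] = 2.0451+3.6655i

X = [-2, 2.0451-3.6655i, -3.5451+1.6776i, -3.5451-1.6776i, 2.0451+3.6655i]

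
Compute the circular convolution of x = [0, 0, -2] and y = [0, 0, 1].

(x ⊛ y)[n] = Σ(m=0 to 2) x[m] · y[(n-m) mod 3]

Computing each output sample:
(x ⊛ y)[0] = 0
(x ⊛ y)[1] = -2
(x ⊛ y)[2] = 0

x ⊛ y = [0, -2, 0]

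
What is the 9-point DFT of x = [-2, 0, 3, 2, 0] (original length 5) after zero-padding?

Original 5-point DFT: [3, -6.0451-0.5878i, -0.4549+0.9511i, -0.4549-0.9511i, -6.0451+0.5878i]
Zero-padded 9-point DFT provides frequency interpolation.

DFT_9([x, 0, ...]) = [3, -2.4791-4.6865i, -5.8191+0.7060i, -1.5000+2.5981i, -0.7019+0.1963i, -0.7019-0.1963i, -1.5000-2.5981i, -5.8191-0.7060i, -2.4791+4.6865i]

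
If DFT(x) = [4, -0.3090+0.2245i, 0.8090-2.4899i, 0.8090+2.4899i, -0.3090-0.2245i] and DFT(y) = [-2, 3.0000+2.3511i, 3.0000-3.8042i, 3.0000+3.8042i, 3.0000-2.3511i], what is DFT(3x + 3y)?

By linearity: DFT(3x + 3y) = 3·DFT(x) + 3·DFT(y)
= 3·[4, -0.3090+0.2245i, 0.8090-2.4899i, 0.8090+2.4899i, -0.3090-0.2245i] + 3·[-2, 3.0000+2.3511i, 3.0000-3.8042i, 3.0000+3.8042i, 3.0000-2.3511i]

Computing element-wise:
Z[0] = 3·(4) + 3·(-2) = 6
Z[1] = 3·(-0.3090+0.2245i) + 3·(3.0000+2.3511i) = 8.0730+7.7268i
Z[2] = 3·(0.8090-2.4899i) + 3·(3.0000-3.8042i) = 11.4270-18.8823i
Z[3] = 3·(0.8090+2.4899i) + 3·(3.0000+3.8042i) = 11.4270+18.8823i
Z[4] = 3·(-0.3090-0.2245i) + 3·(3.0000-2.3511i) = 8.0730-7.7268i

DFT(3x + 3y) = 3·X + 3·Y = [6, 8.0730+7.7268i, 11.4270-18.8823i, 11.4270+18.8823i, 8.0730-7.7268i]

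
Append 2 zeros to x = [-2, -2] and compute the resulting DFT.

Original 2-point DFT: [-4, 0]
Zero-padded 4-point DFT provides frequency interpolation.

DFT_4([x, 0, ...]) = [-4, -2+2i, 0, -2-2i]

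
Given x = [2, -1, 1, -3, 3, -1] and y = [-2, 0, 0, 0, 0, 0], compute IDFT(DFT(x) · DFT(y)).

(x ⊛ y)[n] = Σ(m=0 to 5) x[m] · y[(n-m) mod 6]

Computing each output sample:
(x ⊛ y)[0] = -4
(x ⊛ y)[1] = 2
(x ⊛ y)[2] = -2
(x ⊛ y)[3] = 6
(x ⊛ y)[4] = -6
(x ⊛ y)[5] = 2

x ⊛ y = [-4, 2, -2, 6, -6, 2]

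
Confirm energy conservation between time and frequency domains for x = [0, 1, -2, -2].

Time domain:
Σ|x[n]|² = |0|² + |1|² + |-2|² + |-2|² = 9.0000

Frequency domain:
(1/4)Σ|X[k]|² = (1/4)(|-3|² + |2-3i|² + |-1|² + |2+3i|²) = (1/4)·36.0000 = 9.0000

Both sides agree, confirming Parseval's theorem.

Σ|x[n]|² = (1/N)Σ|X[k]|² = 9.0000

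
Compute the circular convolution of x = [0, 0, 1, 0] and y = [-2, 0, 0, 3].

(x ⊛ y)[n] = Σ(m=0 to 3) x[m] · y[(n-m) mod 4]

Computing each output sample:
(x ⊛ y)[0] = 0
(x ⊛ y)[1] = 3
(x ⊛ y)[2] = -2
(x ⊛ y)[3] = 0

x ⊛ y = [0, 3, -2, 0]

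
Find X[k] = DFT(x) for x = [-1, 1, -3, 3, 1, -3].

X[k] = Σ(n=0 to 5) x[n] · ω_6^(nk)
where ω_6 = e^(-2πi/6)

Computing each X[k]:
X[0] = -2
X[1] = -4
X[2] = 4.0000-6.9282i
X[3] = -4
X[4] = 4.0000+6.9282i
X[5] = -4

X = [-2, -4, 4.0000-6.9282i, -4, 4.0000+6.9282i, -4]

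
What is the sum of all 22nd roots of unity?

Sum of all nth roots of unity equals 0 for n > 1 (geometric series with r ≠ 1).

0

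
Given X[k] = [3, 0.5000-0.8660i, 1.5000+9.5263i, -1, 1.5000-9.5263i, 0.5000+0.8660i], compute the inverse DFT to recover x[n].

x[n] = (1/6) Σ(k=0 to 5) X[k] · e^(2πikn/6)

Computing each x[n]:
x[0] = 1
x[1] = -2
x[2] = 3
x[3] = 1
x[4] = -3
x[5] = 3

x = [1, -2, 3, 1, -3, 3]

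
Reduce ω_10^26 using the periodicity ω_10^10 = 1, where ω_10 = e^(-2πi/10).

Since ω_10^10 = 1, powers reduce modulo 10.
26 mod 10 = 6
So ω_10^26 = ω_10^6 = e^(-2πi·6/10)

ω_10^26 = ω_10^6 = -0.8090+0.5878i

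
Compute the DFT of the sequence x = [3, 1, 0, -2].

X[k] = Σ(n=0 to 3) x[n] · ω_4^(nk)
where ω_4 = e^(-2πi/4)

Computing each X[k]:
X[0] = 2
X[1] = 3-3i
X[2] = 4
X[3] = 3+3i

X = [2, 3-3i, 4, 3+3i]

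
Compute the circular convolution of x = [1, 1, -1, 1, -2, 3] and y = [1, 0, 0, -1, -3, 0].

(x ⊛ y)[n] = Σ(m=0 to 5) x[m] · y[(n-m) mod 6]

Computing each output sample:
(x ⊛ y)[0] = 3
(x ⊛ y)[1] = 0
(x ⊛ y)[2] = 2
(x ⊛ y)[3] = -9
(x ⊛ y)[4] = -6
(x ⊛ y)[5] = 1

x ⊛ y = [3, 0, 2, -9, -6, 1]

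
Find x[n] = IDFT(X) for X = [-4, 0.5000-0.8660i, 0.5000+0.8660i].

x[n] = (1/3) Σ(k=0 to 2) X[k] · e^(2πikn/3)

Computing each x[n]:
x[0] = -1
x[1] = -1
x[2] = -2

x = [-1, -1, -2]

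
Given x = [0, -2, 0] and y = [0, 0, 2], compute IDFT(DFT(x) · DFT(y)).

(x ⊛ y)[n] = Σ(m=0 to 2) x[m] · y[(n-m) mod 3]

Computing each output sample:
(x ⊛ y)[0] = -4
(x ⊛ y)[1] = 0
(x ⊛ y)[2] = 0

x ⊛ y = [-4, 0, 0]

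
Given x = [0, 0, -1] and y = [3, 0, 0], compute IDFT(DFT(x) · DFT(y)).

(x ⊛ y)[n] = Σ(m=0 to 2) x[m] · y[(n-m) mod 3]

Computing each output sample:
(x ⊛ y)[0] = 0
(x ⊛ y)[1] = 0
(x ⊛ y)[2] = -3

x ⊛ y = [0, 0, -3]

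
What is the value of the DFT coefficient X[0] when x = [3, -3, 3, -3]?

X[0] = Σ(n=0 to 3) x[n] · ω_4^0 = Σ x[n]
= (3) + (-3) + (3) + (-3)

X[0] = 0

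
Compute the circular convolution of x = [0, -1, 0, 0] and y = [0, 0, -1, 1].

(x ⊛ y)[n] = Σ(m=0 to 3) x[m] · y[(n-m) mod 4]

Computing each output sample:
(x ⊛ y)[0] = -1
(x ⊛ y)[1] = 0
(x ⊛ y)[2] = 0
(x ⊛ y)[3] = 1

x ⊛ y = [-1, 0, 0, 1]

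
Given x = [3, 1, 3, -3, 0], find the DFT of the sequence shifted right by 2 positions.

Time shift by 2: X_shifted[k] = ω_5^(2k) · X[k]
Shifted x = [-3, 0, 3, 1, 3]

DFT(x[n-2]) = [4, -5.3090+1.6776i, -4.1910+3.6655i, -4.1910-3.6655i, -5.3090-1.6776i]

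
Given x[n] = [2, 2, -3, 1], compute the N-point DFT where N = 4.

X[k] = Σ(n=0 to 3) x[n] · ω_4^(nk)
where ω_4 = e^(-2πi/4)

Computing each X[k]:
X[0] = 2
X[1] = 5-1i
X[2] = -4
X[3] = 5+1i

X = [2, 5-1i, -4, 5+1i]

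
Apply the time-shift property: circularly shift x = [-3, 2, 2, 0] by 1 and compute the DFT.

Time shift by 1: X_shifted[k] = ω_4^(1k) · X[k]
Shifted x = [0, -3, 2, 2]

DFT(x[n-1]) = [1, -2+5i, 3, -2-5i]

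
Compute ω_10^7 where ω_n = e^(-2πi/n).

ω_10^7 = e^(-2πi·7/10)
= cos(-2π·7/10) + i·sin(-2π·7/10)
= cos(-14π/10) + i·sin(-14π/10)

ω_10^7 = cos(-14π/10) + i·sin(-14π/10) = -0.3090+0.9511i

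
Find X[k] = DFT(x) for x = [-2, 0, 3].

X[k] = Σ(n=0 to 2) x[n] · ω_3^(nk)
where ω_3 = e^(-2πi/3)

Computing each X[k]:
X[0] = 1
X[1] = -3.5000+2.5981i
X[2] = -3.5000-2.5981i

X = [1, -3.5000+2.5981i, -3.5000-2.5981i]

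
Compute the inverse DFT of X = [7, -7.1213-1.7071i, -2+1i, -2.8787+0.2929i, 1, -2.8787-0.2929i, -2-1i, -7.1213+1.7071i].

x[n] = (1/8) Σ(k=0 to 7) X[k] · e^(2πikn/8)

Computing each x[n]:
x[0] = -2
x[1] = 0
x[2] = 2
x[3] = 2
x[4] = 3
x[5] = 1
x[6] = 1
x[7] = 0

x = [-2, 0, 2, 2, 3, 1, 1, 0]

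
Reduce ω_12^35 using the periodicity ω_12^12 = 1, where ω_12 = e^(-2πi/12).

Since ω_12^12 = 1, powers reduce modulo 12.
35 mod 12 = 11
So ω_12^35 = ω_12^11 = e^(-2πi·11/12)

ω_12^35 = ω_12^11 = 0.8660+0.5000i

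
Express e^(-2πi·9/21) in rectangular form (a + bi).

ω_21^9 = e^(-2πi·9/21)
= cos(-2π·9/21) + i·sin(-2π·9/21)
= cos(-18π/21) + i·sin(-18π/21)

ω_21^9 = cos(-18π/21) + i·sin(-18π/21) = -0.9010-0.4339i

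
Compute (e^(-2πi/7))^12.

Since ω_7^7 = 1, powers reduce modulo 7.
12 mod 7 = 5
So ω_7^12 = ω_7^5 = e^(-2πi·5/7)

ω_7^12 = ω_7^5 = -0.2225+0.9749i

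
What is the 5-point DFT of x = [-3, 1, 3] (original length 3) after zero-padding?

Original 3-point DFT: [1, -5.0000+1.7321i, -5.0000-1.7321i]
Zero-padded 5-point DFT provides frequency interpolation.

DFT_5([x, 0, ...]) = [1, -5.1180-2.7144i, -2.8820+2.2654i, -2.8820-2.2654i, -5.1180+2.7144i]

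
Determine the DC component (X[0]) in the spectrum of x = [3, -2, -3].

X[0] = Σ(n=0 to 2) x[n] · ω_3^0 = Σ x[n]
= (3) + (-2) + (-3)

X[0] = -2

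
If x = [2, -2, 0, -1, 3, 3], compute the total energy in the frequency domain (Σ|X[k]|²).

Parseval: Σ|x[n]|² = (1/N)Σ|X[k]|², so Σ|X[k]|² = N·Σ|x[n]|² = 6·27.0000

Σ|X[k]|² = N·Σ|x[n]|² = 6·27.0000 = 162.0000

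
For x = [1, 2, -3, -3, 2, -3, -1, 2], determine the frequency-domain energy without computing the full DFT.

Parseval: Σ|x[n]|² = (1/N)Σ|X[k]|², so Σ|X[k]|² = N·Σ|x[n]|² = 8·41.0000

Σ|X[k]|² = N·Σ|x[n]|² = 8·41.0000 = 328.0000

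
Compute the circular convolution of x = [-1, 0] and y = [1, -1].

(x ⊛ y)[n] = Σ(m=0 to 1) x[m] · y[(n-m) mod 2]

Computing each output sample:
(x ⊛ y)[0] = -1
(x ⊛ y)[1] = 1

x ⊛ y = [-1, 1]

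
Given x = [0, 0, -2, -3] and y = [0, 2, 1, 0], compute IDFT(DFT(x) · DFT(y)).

(x ⊛ y)[n] = Σ(m=0 to 3) x[m] · y[(n-m) mod 4]

Computing each output sample:
(x ⊛ y)[0] = -8
(x ⊛ y)[1] = -3
(x ⊛ y)[2] = 0
(x ⊛ y)[3] = -4

x ⊛ y = [-8, -3, 0, -4]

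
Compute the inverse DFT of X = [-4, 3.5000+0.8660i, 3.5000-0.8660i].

x[n] = (1/3) Σ(k=0 to 2) X[k] · e^(2πikn/3)

Computing each x[n]:
x[0] = 1
x[1] = -3
x[2] = -2

x = [1, -3, -2]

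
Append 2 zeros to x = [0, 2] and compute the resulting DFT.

Original 2-point DFT: [2, -2]
Zero-padded 4-point DFT provides frequency interpolation.

DFT_4([x, 0, ...]) = [2, -2i, -2, 2i]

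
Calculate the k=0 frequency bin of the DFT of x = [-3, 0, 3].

X[0] = Σ(n=0 to 2) x[n] · ω_3^0 = Σ x[n]
= (-3) + (0) + (3)

X[0] = 0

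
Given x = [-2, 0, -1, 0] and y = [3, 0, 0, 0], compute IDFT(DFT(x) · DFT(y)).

(x ⊛ y)[n] = Σ(m=0 to 3) x[m] · y[(n-m) mod 4]

Computing each output sample:
(x ⊛ y)[0] = -6
(x ⊛ y)[1] = 0
(x ⊛ y)[2] = -3
(x ⊛ y)[3] = 0

x ⊛ y = [-6, 0, -3, 0]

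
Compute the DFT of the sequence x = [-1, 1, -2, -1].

X[k] = Σ(n=0 to 3) x[n] · ω_4^(nk)
where ω_4 = e^(-2πi/4)

Computing each X[k]:
X[0] = -3
X[1] = 1-2i
X[2] = -3
X[3] = 1+2i

X = [-3, 1-2i, -3, 1+2i]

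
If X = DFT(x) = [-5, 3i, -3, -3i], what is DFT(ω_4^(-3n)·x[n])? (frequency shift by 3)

Modulation property: DFT(ω_4^(-3n)·x[n]) = X[(k-3) mod 4], so circularly shift X by 3 positions.

X[k-3] = [3i, -3, -3i, -5]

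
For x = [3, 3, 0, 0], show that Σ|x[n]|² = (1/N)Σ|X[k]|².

Time domain:
Σ|x[n]|² = |3|² + |3|² + |0|² + |0|² = 18.0000

Frequency domain:
(1/4)Σ|X[k]|² = (1/4)(|6|² + |3-3i|² + |0|² + |3+3i|²) = (1/4)·72.0000 = 18.0000

Both sides agree, confirming Parseval's theorem.

Σ|x[n]|² = (1/N)Σ|X[k]|² = 18.0000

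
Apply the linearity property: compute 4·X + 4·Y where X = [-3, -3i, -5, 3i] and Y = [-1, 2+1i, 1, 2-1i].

By linearity: DFT(4x + 4y) = 4·DFT(x) + 4·DFT(y)
= 4·[-3, -3i, -5, 3i] + 4·[-1, 2+1i, 1, 2-1i]

Computing element-wise:
Z[0] = 4·(-3) + 4·(-1) = -16
Z[1] = 4·(-3i) + 4·(2+1i) = 8-8i
Z[2] = 4·(-5) + 4·(1) = -16
Z[3] = 4·(3i) + 4·(2-1i) = 8+8i

DFT(4x + 4y) = 4·X + 4·Y = [-16, 8-8i, -16, 8+8i]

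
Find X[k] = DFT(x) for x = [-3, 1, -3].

X[k] = Σ(n=0 to 2) x[n] · ω_3^(nk)
where ω_3 = e^(-2πi/3)

Computing each X[k]:
X[0] = -5
X[1] = -2.0000-3.4641i
X[2] = -2.0000+3.4641i

X = [-5, -2.0000-3.4641i, -2.0000+3.4641i]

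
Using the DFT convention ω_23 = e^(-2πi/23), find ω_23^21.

ω_23^21 = e^(-2πi·21/23)
= cos(-2π·21/23) + i·sin(-2π·21/23)
= cos(-42π/23) + i·sin(-42π/23)

ω_23^21 = cos(-42π/23) + i·sin(-42π/23) = 0.8544+0.5196i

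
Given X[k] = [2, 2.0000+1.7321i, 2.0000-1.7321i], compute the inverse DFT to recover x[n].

x[n] = (1/3) Σ(k=0 to 2) X[k] · e^(2πikn/3)

Computing each x[n]:
x[0] = 2
x[1] = -1
x[2] = 1

x = [2, -1, 1]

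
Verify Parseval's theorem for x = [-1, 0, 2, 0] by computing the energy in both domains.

Time domain:
Σ|x[n]|² = |-1|² + |0|² + |2|² + |0|² = 5.0000

Frequency domain:
(1/4)Σ|X[k]|² = (1/4)(|1|² + |-3|² + |1|² + |-3|²) = (1/4)·20.0000 = 5.0000

Both sides agree, confirming Parseval's theorem.

Σ|x[n]|² = (1/N)Σ|X[k]|² = 5.0000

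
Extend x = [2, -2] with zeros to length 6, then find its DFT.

Original 2-point DFT: [0, 4]
Zero-padded 6-point DFT provides frequency interpolation.

DFT_6([x, 0, ...]) = [0, 1.0000+1.7321i, 3.0000+1.7321i, 4, 3.0000-1.7321i, 1.0000-1.7321i]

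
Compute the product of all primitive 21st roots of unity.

The primitive 21st roots of unity are ω_21^k for k coprime to 21: k ∈ {1, 2, 4, 5, 8, 10, 11, 13, 16, 17, 19, 20}
Their product equals the constant term of the cyclotomic polynomial Φ_21(x) up to sign.
For n ≥ 3, the product of all primitive nth roots of unity is 1. (For n=1 it is 1; for n=2 it is -1.)

1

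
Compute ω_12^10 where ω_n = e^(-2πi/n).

ω_12^10 = e^(-2πi·10/12)
= cos(-2π·10/12) + i·sin(-2π·10/12)
= cos(-20π/12) + i·sin(-20π/12)

ω_12^10 = cos(-20π/12) + i·sin(-20π/12) = 0.5000+0.8660i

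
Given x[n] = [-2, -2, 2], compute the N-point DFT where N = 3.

X[k] = Σ(n=0 to 2) x[n] · ω_3^(nk)
where ω_3 = e^(-2πi/3)

Computing each X[k]:
X[0] = -2
X[1] = -2.0000+3.4641i
X[2] = -2.0000-3.4641i

X = [-2, -2.0000+3.4641i, -2.0000-3.4641i]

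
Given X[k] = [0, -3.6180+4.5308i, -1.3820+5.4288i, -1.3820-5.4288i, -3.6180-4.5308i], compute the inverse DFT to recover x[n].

x[n] = (1/5) Σ(k=0 to 4) X[k] · e^(2πikn/5)

Computing each x[n]:
x[0] = -2
x[1] = -3
x[2] = 2
x[3] = 0
x[4] = 3

x = [-2, -3, 2, 0, 3]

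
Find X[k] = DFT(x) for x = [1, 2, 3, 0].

X[k] = Σ(n=0 to 3) x[n] · ω_4^(nk)
where ω_4 = e^(-2πi/4)

Computing each X[k]:
X[0] = 6
X[1] = -2-2i
X[2] = 2
X[3] = -2+2i

X = [6, -2-2i, 2, -2+2i]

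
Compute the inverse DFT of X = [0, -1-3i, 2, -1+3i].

x[n] = (1/4) Σ(k=0 to 3) X[k] · e^(2πikn/4)

Computing each x[n]:
x[0] = 0
x[1] = 1
x[2] = 1
x[3] = -2

x = [0, 1, 1, -2]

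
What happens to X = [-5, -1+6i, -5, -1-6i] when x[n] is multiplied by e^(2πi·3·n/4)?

Modulation property: DFT(ω_4^(-3n)·x[n]) = X[(k-3) mod 4], so circularly shift X by 3 positions.

X[k-3] = [-1+6i, -5, -1-6i, -5]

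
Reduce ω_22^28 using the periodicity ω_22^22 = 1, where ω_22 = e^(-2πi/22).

Since ω_22^22 = 1, powers reduce modulo 22.
28 mod 22 = 6
So ω_22^28 = ω_22^6 = e^(-2πi·6/22)

ω_22^28 = ω_22^6 = -0.1423-0.9898i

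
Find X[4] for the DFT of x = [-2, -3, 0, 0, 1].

X[4] = Σ(n=0 to 4) x[n] · ω_5^(4n) where ω_5 = e^(-2πi/5)
= (-2)·ω_5^0 + (-3)·ω_5^4 + (0)·ω_5^8 + (0)·ω_5^12 + (1)·ω_5^16

X[4] = -2.6180-3.8042i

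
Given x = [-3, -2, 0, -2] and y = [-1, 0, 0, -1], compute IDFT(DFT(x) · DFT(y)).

(x ⊛ y)[n] = Σ(m=0 to 3) x[m] · y[(n-m) mod 4]

Computing each output sample:
(x ⊛ y)[0] = 5
(x ⊛ y)[1] = 2
(x ⊛ y)[2] = 2
(x ⊛ y)[3] = 5

x ⊛ y = [5, 2, 2, 5]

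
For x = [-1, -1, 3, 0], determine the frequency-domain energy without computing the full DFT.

Parseval: Σ|x[n]|² = (1/N)Σ|X[k]|², so Σ|X[k]|² = N·Σ|x[n]|² = 4·11.0000

Σ|X[k]|² = N·Σ|x[n]|² = 4·11.0000 = 44.0000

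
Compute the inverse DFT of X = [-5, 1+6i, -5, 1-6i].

x[n] = (1/4) Σ(k=0 to 3) X[k] · e^(2πikn/4)

Computing each x[n]:
x[0] = -2
x[1] = -3
x[2] = -3
x[3] = 3

x = [-2, -3, -3, 3]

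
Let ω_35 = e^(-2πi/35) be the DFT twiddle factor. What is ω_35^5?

ω_35^5 = e^(-2πi·5/35)
= cos(-2π·5/35) + i·sin(-2π·5/35)
= cos(-10π/35) + i·sin(-10π/35)

ω_35^5 = cos(-10π/35) + i·sin(-10π/35) = 0.6235-0.7818i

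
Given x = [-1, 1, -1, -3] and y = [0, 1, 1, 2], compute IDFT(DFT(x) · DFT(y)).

(x ⊛ y)[n] = Σ(m=0 to 3) x[m] · y[(n-m) mod 4]

Computing each output sample:
(x ⊛ y)[0] = -2
(x ⊛ y)[1] = -6
(x ⊛ y)[2] = -6
(x ⊛ y)[3] = -2

x ⊛ y = [-2, -6, -6, -2]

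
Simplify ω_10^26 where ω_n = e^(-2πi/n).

Since ω_10^10 = 1, powers reduce modulo 10.
26 mod 10 = 6
So ω_10^26 = ω_10^6 = e^(-2πi·6/10)

ω_10^26 = ω_10^6 = -0.8090+0.5878i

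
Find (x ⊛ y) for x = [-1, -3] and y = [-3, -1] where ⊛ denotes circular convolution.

(x ⊛ y)[n] = Σ(m=0 to 1) x[m] · y[(n-m) mod 2]

Computing each output sample:
(x ⊛ y)[0] = 6
(x ⊛ y)[1] = 10

x ⊛ y = [6, 10]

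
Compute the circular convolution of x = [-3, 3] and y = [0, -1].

(x ⊛ y)[n] = Σ(m=0 to 1) x[m] · y[(n-m) mod 2]

Computing each output sample:
(x ⊛ y)[0] = -3
(x ⊛ y)[1] = 3

x ⊛ y = [-3, 3]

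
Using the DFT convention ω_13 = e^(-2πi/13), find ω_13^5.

ω_13^5 = e^(-2πi·5/13)
= cos(-2π·5/13) + i·sin(-2π·5/13)
= cos(-10π/13) + i·sin(-10π/13)

ω_13^5 = cos(-10π/13) + i·sin(-10π/13) = -0.7485-0.6631i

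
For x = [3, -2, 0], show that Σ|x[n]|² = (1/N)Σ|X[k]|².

Time domain:
Σ|x[n]|² = |3|² + |-2|² + |0|² = 13.0000

Frequency domain:
(1/3)Σ|X[k]|² = (1/3)(|1|² + |4.0000+1.7321i|² + |4.0000-1.7321i|²) = (1/3)·39.0000 = 13.0000

Both sides agree, confirming Parseval's theorem.

Σ|x[n]|² = (1/N)Σ|X[k]|² = 13.0000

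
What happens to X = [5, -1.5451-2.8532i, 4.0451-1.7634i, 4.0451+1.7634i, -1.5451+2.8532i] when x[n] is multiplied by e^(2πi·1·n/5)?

Modulation property: DFT(ω_5^(-1n)·x[n]) = X[(k-1) mod 5], so circularly shift X by 1 positions.

X[k-1] = [-1.5451+2.8532i, 5, -1.5451-2.8532i, 4.0451-1.7634i, 4.0451+1.7634i]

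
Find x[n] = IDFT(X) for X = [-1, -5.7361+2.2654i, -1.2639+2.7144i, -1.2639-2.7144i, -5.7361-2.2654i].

x[n] = (1/5) Σ(k=0 to 4) X[k] · e^(2πikn/5)

Computing each x[n]:
x[0] = -3
x[1] = -2
x[2] = 2
x[3] = 1
x[4] = 1

x = [-3, -2, 2, 1, 1]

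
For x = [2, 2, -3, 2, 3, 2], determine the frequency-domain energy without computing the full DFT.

Parseval: Σ|x[n]|² = (1/N)Σ|X[k]|², so Σ|X[k]|² = N·Σ|x[n]|² = 6·34.0000

Σ|X[k]|² = N·Σ|x[n]|² = 6·34.0000 = 204.0000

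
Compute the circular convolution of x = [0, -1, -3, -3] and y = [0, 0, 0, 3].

(x ⊛ y)[n] = Σ(m=0 to 3) x[m] · y[(n-m) mod 4]

Computing each output sample:
(x ⊛ y)[0] = -3
(x ⊛ y)[1] = -9
(x ⊛ y)[2] = -9
(x ⊛ y)[3] = 0

x ⊛ y = [-3, -9, -9, 0]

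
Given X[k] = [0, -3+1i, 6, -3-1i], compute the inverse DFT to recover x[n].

x[n] = (1/4) Σ(k=0 to 3) X[k] · e^(2πikn/4)

Computing each x[n]:
x[0] = 0
x[1] = -2
x[2] = 3
x[3] = -1

x = [0, -2, 3, -1]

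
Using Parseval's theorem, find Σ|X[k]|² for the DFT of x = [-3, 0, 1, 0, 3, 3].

Parseval: Σ|x[n]|² = (1/N)Σ|X[k]|², so Σ|X[k]|² = N·Σ|x[n]|² = 6·28.0000

Σ|X[k]|² = N·Σ|x[n]|² = 6·28.0000 = 168.0000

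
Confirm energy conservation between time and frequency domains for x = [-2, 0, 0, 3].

Time domain:
Σ|x[n]|² = |-2|² + |0|² + |0|² + |3|² = 13.0000

Frequency domain:
(1/4)Σ|X[k]|² = (1/4)(|1|² + |-2+3i|² + |-5|² + |-2-3i|²) = (1/4)·52.0000 = 13.0000

Both sides agree, confirming Parseval's theorem.

Σ|x[n]|² = (1/N)Σ|X[k]|² = 13.0000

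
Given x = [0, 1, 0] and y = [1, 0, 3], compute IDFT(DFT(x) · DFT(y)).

(x ⊛ y)[n] = Σ(m=0 to 2) x[m] · y[(n-m) mod 3]

Computing each output sample:
(x ⊛ y)[0] = 3
(x ⊛ y)[1] = 1
(x ⊛ y)[2] = 0

x ⊛ y = [3, 1, 0]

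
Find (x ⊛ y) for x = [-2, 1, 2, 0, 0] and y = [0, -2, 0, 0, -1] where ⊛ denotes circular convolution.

(x ⊛ y)[n] = Σ(m=0 to 4) x[m] · y[(n-m) mod 5]

Computing each output sample:
(x ⊛ y)[0] = -1
(x ⊛ y)[1] = 2
(x ⊛ y)[2] = -2
(x ⊛ y)[3] = -4
(x ⊛ y)[4] = 2

x ⊛ y = [-1, 2, -2, -4, 2]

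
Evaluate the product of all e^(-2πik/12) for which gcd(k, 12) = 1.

The primitive 12th roots of unity are ω_12^k for k coprime to 12: k ∈ {1, 5, 7, 11}
Their product equals the constant term of the cyclotomic polynomial Φ_12(x) up to sign.
For n ≥ 3, the product of all primitive nth roots of unity is 1. (For n=1 it is 1; for n=2 it is -1.)

1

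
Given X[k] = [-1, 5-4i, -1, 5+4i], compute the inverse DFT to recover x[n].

x[n] = (1/4) Σ(k=0 to 3) X[k] · e^(2πikn/4)

Computing each x[n]:
x[0] = 2
x[1] = 2
x[2] = -3
x[3] = -2

x = [2, 2, -3, -2]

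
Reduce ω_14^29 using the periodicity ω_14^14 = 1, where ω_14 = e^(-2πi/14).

Since ω_14^14 = 1, powers reduce modulo 14.
29 mod 14 = 1
So ω_14^29 = ω_14^1 = e^(-2πi·1/14)

ω_14^29 = ω_14^1 = 0.9010-0.4339i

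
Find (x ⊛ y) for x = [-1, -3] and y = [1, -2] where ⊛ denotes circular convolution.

(x ⊛ y)[n] = Σ(m=0 to 1) x[m] · y[(n-m) mod 2]

Computing each output sample:
(x ⊛ y)[0] = 5
(x ⊛ y)[1] = -1

x ⊛ y = [5, -1]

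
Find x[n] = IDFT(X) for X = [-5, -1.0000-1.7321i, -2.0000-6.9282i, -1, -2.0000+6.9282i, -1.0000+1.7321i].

x[n] = (1/6) Σ(k=0 to 5) X[k] · e^(2πikn/6)

Computing each x[n]:
x[0] = -2
x[1] = 2
x[2] = -2
x[3] = -1
x[4] = 1
x[5] = -3

x = [-2, 2, -2, -1, 1, -3]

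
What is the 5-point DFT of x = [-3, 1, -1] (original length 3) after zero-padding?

Original 3-point DFT: [-3, -3.0000-1.7321i, -3.0000+1.7321i]
Zero-padded 5-point DFT provides frequency interpolation.

DFT_5([x, 0, ...]) = [-3, -1.8820-0.3633i, -4.1180-1.5388i, -4.1180+1.5388i, -1.8820+0.3633i]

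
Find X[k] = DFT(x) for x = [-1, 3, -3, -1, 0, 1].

X[k] = Σ(n=0 to 5) x[n] · ω_6^(nk)
where ω_6 = e^(-2πi/6)

Computing each X[k]:
X[0] = -1
X[1] = 3.5000+0.8660i
X[2] = -2.5000-4.3301i
X[3] = -7
X[4] = -2.5000+4.3301i
X[5] = 3.5000-0.8660i

X = [-1, 3.5000+0.8660i, -2.5000-4.3301i, -7, -2.5000+4.3301i, 3.5000-0.8660i]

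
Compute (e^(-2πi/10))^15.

Since ω_10^10 = 1, powers reduce modulo 10.
15 mod 10 = 5
So ω_10^15 = ω_10^5 = e^(-2πi·5/10)

ω_10^15 = ω_10^5 = -1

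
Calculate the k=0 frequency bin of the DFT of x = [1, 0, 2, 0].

X[0] = Σ(n=0 to 3) x[n] · ω_4^0 = Σ x[n]
= (1) + (0) + (2) + (0)

X[0] = 3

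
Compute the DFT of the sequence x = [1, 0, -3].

X[k] = Σ(n=0 to 2) x[n] · ω_3^(nk)
where ω_3 = e^(-2πi/3)

Computing each X[k]:
X[0] = -2
X[1] = 2.5000-2.5981i
X[2] = 2.5000+2.5981i

X = [-2, 2.5000-2.5981i, 2.5000+2.5981i]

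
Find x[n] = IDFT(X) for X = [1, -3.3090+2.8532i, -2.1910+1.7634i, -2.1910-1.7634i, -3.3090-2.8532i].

x[n] = (1/5) Σ(k=0 to 4) X[k] · e^(2πikn/5)

Computing each x[n]:
x[0] = -2
x[1] = -1
x[2] = 1
x[3] = 1
x[4] = 2

x = [-2, -1, 1, 1, 2]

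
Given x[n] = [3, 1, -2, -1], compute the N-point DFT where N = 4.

X[k] = Σ(n=0 to 3) x[n] · ω_4^(nk)
where ω_4 = e^(-2πi/4)

Computing each X[k]:
X[0] = 1
X[1] = 5-2i
X[2] = 1
X[3] = 5+2i

X = [1, 5-2i, 1, 5+2i]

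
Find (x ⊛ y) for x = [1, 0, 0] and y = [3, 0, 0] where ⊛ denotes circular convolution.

(x ⊛ y)[n] = Σ(m=0 to 2) x[m] · y[(n-m) mod 3]

Computing each output sample:
(x ⊛ y)[0] = 3
(x ⊛ y)[1] = 0
(x ⊛ y)[2] = 0

x ⊛ y = [3, 0, 0]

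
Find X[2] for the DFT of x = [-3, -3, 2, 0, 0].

X[2] = Σ(n=0 to 4) x[n] · ω_5^(2n) where ω_5 = e^(-2πi/5)
= (-3)·ω_5^0 + (-3)·ω_5^2 + (2)·ω_5^4 + (0)·ω_5^6 + (0)·ω_5^8

X[2] = 0.0451+3.6655i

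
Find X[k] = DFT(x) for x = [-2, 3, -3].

X[k] = Σ(n=0 to 2) x[n] · ω_3^(nk)
where ω_3 = e^(-2πi/3)

Computing each X[k]:
X[0] = -2
X[1] = -2.0000-5.1962i
X[2] = -2.0000+5.1962i

X = [-2, -2.0000-5.1962i, -2.0000+5.1962i]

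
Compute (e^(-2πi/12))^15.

Since ω_12^12 = 1, powers reduce modulo 12.
15 mod 12 = 3
So ω_12^15 = ω_12^3 = e^(-2πi·3/12)

ω_12^15 = ω_12^3 = -1i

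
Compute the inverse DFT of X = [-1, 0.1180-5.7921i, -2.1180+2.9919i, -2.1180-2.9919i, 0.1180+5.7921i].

x[n] = (1/5) Σ(k=0 to 4) X[k] · e^(2πikn/5)

Computing each x[n]:
x[0] = -1
x[1] = 2
x[2] = 2
x[3] = -3
x[4] = -1

x = [-1, 2, 2, -3, -1]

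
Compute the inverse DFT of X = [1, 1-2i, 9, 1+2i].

x[n] = (1/4) Σ(k=0 to 3) X[k] · e^(2πikn/4)

Computing each x[n]:
x[0] = 3
x[1] = -1
x[2] = 2
x[3] = -3

x = [3, -1, 2, -3]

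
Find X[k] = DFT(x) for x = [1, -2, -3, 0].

X[k] = Σ(n=0 to 3) x[n] · ω_4^(nk)
where ω_4 = e^(-2πi/4)

Computing each X[k]:
X[0] = -4
X[1] = 4+2i
X[2] = 0
X[3] = 4-2i

X = [-4, 4+2i, 0, 4-2i]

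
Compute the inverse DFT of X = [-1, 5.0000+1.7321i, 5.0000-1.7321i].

x[n] = (1/3) Σ(k=0 to 2) X[k] · e^(2πikn/3)

Computing each x[n]:
x[0] = 3
x[1] = -3
x[2] = -1

x = [3, -3, -1]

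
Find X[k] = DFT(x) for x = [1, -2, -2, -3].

X[k] = Σ(n=0 to 3) x[n] · ω_4^(nk)
where ω_4 = e^(-2πi/4)

Computing each X[k]:
X[0] = -6
X[1] = 3-1i
X[2] = 4
X[3] = 3+1i

X = [-6, 3-1i, 4, 3+1i]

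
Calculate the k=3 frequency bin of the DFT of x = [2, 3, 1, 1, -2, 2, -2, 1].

X[3] = Σ(n=0 to 7) x[n] · ω_8^(3n) where ω_8 = e^(-2πi/8)
= (2)·ω_8^0 + (3)·ω_8^3 + (1)·ω_8^6 + (1)·ω_8^9 + (-2)·ω_8^12 + (2)·ω_8^15 + (-2)·ω_8^18 + (1)·ω_8^21

X[3] = 3.2929+2.2929i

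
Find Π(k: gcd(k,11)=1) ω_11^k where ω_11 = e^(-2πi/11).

The primitive 11th roots of unity are ω_11^k for k coprime to 11: k ∈ {1, 2, 3, 4, 5, 6, 7, 8, 9, 10}
Their product equals the constant term of the cyclotomic polynomial Φ_11(x) up to sign.
For n ≥ 3, the product of all primitive nth roots of unity is 1. (For n=1 it is 1; for n=2 it is -1.)

1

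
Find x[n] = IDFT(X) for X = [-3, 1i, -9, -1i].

x[n] = (1/4) Σ(k=0 to 3) X[k] · e^(2πikn/4)

Computing each x[n]:
x[0] = -3
x[1] = 1
x[2] = -3
x[3] = 2

x = [-3, 1, -3, 2]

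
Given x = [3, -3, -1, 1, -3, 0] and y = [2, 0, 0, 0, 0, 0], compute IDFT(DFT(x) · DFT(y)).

(x ⊛ y)[n] = Σ(m=0 to 5) x[m] · y[(n-m) mod 6]

Computing each output sample:
(x ⊛ y)[0] = 6
(x ⊛ y)[1] = -6
(x ⊛ y)[2] = -2
(x ⊛ y)[3] = 2
(x ⊛ y)[4] = -6
(x ⊛ y)[5] = 0

x ⊛ y = [6, -6, -2, 2, -6, 0]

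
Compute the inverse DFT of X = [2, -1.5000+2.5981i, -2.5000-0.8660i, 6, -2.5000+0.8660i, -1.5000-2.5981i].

x[n] = (1/6) Σ(k=0 to 5) X[k] · e^(2πikn/6)

Computing each x[n]:
x[0] = 0
x[1] = -1
x[2] = 1
x[3] = -1
x[4] = 3
x[5] = 0

x = [0, -1, 1, -1, 3, 0]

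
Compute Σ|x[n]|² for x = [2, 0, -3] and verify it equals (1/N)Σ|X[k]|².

Time domain:
Σ|x[n]|² = |2|² + |0|² + |-3|² = 13.0000

Frequency domain:
(1/3)Σ|X[k]|² = (1/3)(|-1|² + |3.5000-2.5981i|² + |3.5000+2.5981i|²) = (1/3)·39.0000 = 13.0000

Both sides agree, confirming Parseval's theorem.

Σ|x[n]|² = (1/N)Σ|X[k]|² = 13.0000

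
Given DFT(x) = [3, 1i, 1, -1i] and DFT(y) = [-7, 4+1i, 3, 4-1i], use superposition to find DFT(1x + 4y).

By linearity: DFT(1x + 4y) = 1·DFT(x) + 4·DFT(y)
= 1·[3, 1i, 1, -1i] + 4·[-7, 4+1i, 3, 4-1i]

Computing element-wise:
Z[0] = 1·(3) + 4·(-7) = -25
Z[1] = 1·(1i) + 4·(4+1i) = 16+5i
Z[2] = 1·(1) + 4·(3) = 13
Z[3] = 1·(-1i) + 4·(4-1i) = 16-5i

DFT(1x + 4y) = 1·X + 4·Y = [-25, 16+5i, 13, 16-5i]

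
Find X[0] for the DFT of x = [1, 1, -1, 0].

X[0] = Σ(n=0 to 3) x[n] · ω_4^0 = Σ x[n]
= (1) + (1) + (-1) + (0)

X[0] = 1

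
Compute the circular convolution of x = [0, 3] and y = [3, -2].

(x ⊛ y)[n] = Σ(m=0 to 1) x[m] · y[(n-m) mod 2]

Computing each output sample:
(x ⊛ y)[0] = -6
(x ⊛ y)[1] = 9

x ⊛ y = [-6, 9]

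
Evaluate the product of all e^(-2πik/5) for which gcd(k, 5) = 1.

The primitive 5th roots of unity are ω_5^k for k coprime to 5: k ∈ {1, 2, 3, 4}
Their product equals the constant term of the cyclotomic polynomial Φ_5(x) up to sign.
For n ≥ 3, the product of all primitive nth roots of unity is 1. (For n=1 it is 1; for n=2 it is -1.)

1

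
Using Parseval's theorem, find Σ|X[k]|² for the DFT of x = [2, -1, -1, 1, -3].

Parseval: Σ|x[n]|² = (1/N)Σ|X[k]|², so Σ|X[k]|² = N·Σ|x[n]|² = 5·16.0000

Σ|X[k]|² = N·Σ|x[n]|² = 5·16.0000 = 80.0000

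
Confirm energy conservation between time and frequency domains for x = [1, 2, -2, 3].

Time domain:
Σ|x[n]|² = |1|² + |2|² + |-2|² + |3|² = 18.0000

Frequency domain:
(1/4)Σ|X[k]|² = (1/4)(|4|² + |3+1i|² + |-6|² + |3-1i|²) = (1/4)·72.0000 = 18.0000

Both sides agree, confirming Parseval's theorem.

Σ|x[n]|² = (1/N)Σ|X[k]|² = 18.0000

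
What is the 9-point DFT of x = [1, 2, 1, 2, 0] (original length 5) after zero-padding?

Original 5-point DFT: [6, -0.8090-1.3143i, 0.3090-2.1266i, 0.3090+2.1266i, -0.8090+1.3143i]
Zero-padded 9-point DFT provides frequency interpolation.

DFT_9([x, 0, ...]) = [6, 1.7057-4.0024i, -0.5924-0.5796i, 1.5000-0.8660i, -1.1133-1.7733i, -1.1133+1.7733i, 1.5000+0.8660i, -0.5924+0.5796i, 1.7057+4.0024i]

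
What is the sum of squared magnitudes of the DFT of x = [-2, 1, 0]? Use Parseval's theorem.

Parseval: Σ|x[n]|² = (1/N)Σ|X[k]|², so Σ|X[k]|² = N·Σ|x[n]|² = 3·5.0000

Σ|X[k]|² = N·Σ|x[n]|² = 3·5.0000 = 15.0000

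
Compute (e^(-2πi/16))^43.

Since ω_16^16 = 1, powers reduce modulo 16.
43 mod 16 = 11
So ω_16^43 = ω_16^11 = e^(-2πi·11/16)

ω_16^43 = ω_16^11 = -0.3827+0.9239i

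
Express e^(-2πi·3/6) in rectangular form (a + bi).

ω_6^3 = e^(-2πi·3/6)
= cos(-2π·3/6) + i·sin(-2π·3/6)
= cos(-6π/6) + i·sin(-6π/6)

ω_6^3 = cos(-6π/6) + i·sin(-6π/6) = -1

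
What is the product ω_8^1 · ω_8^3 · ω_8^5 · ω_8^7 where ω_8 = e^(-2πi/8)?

The primitive 8th roots of unity are ω_8^k for k coprime to 8: k ∈ {1, 3, 5, 7}
Their product equals the constant term of the cyclotomic polynomial Φ_8(x) up to sign.
For n ≥ 3, the product of all primitive nth roots of unity is 1. (For n=1 it is 1; for n=2 it is -1.)

1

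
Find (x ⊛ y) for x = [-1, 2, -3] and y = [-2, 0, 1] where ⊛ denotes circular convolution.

(x ⊛ y)[n] = Σ(m=0 to 2) x[m] · y[(n-m) mod 3]

Computing each output sample:
(x ⊛ y)[0] = 4
(x ⊛ y)[1] = -7
(x ⊛ y)[2] = 5

x ⊛ y = [4, -7, 5]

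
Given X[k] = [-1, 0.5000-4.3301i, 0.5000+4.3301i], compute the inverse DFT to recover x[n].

x[n] = (1/3) Σ(k=0 to 2) X[k] · e^(2πikn/3)

Computing each x[n]:
x[0] = 0
x[1] = 2
x[2] = -3

x = [0, 2, -3]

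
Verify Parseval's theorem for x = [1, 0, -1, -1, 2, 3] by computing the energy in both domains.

Time domain:
Σ|x[n]|² = |1|² + |0|² + |-1|² + |-1|² + |2|² + |3|² = 16.0000

Frequency domain:
(1/6)Σ|X[k]|² = (1/6)(|4|² + |3.0000+5.1962i|² + |-2|² + |0|² + |-2|² + |3.0000-5.1962i|²) = (1/6)·96.0000 = 16.0000

Both sides agree, confirming Parseval's theorem.

Σ|x[n]|² = (1/N)Σ|X[k]|² = 16.0000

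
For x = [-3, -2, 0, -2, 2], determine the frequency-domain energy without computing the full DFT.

Parseval: Σ|x[n]|² = (1/N)Σ|X[k]|², so Σ|X[k]|² = N·Σ|x[n]|² = 5·21.0000

Σ|X[k]|² = N·Σ|x[n]|² = 5·21.0000 = 105.0000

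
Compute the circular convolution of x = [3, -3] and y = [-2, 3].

(x ⊛ y)[n] = Σ(m=0 to 1) x[m] · y[(n-m) mod 2]

Computing each output sample:
(x ⊛ y)[0] = -15
(x ⊛ y)[1] = 15

x ⊛ y = [-15, 15]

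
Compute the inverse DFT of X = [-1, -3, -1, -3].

x[n] = (1/4) Σ(k=0 to 3) X[k] · e^(2πikn/4)

Computing each x[n]:
x[0] = -2
x[1] = 0
x[2] = 1
x[3] = 0

x = [-2, 0, 1, 0]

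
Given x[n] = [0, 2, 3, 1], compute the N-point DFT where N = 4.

X[k] = Σ(n=0 to 3) x[n] · ω_4^(nk)
where ω_4 = e^(-2πi/4)

Computing each X[k]:
X[0] = 6
X[1] = -3-1i
X[2] = 0
X[3] = -3+1i

X = [6, -3-1i, 0, -3+1i]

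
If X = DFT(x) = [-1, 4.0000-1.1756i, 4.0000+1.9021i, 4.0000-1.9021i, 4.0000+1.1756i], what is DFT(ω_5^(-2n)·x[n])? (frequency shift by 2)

Modulation property: DFT(ω_5^(-2n)·x[n]) = X[(k-2) mod 5], so circularly shift X by 2 positions.

X[k-2] = [4.0000-1.9021i, 4.0000+1.1756i, -1, 4.0000-1.1756i, 4.0000+1.9021i]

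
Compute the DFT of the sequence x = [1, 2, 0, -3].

X[k] = Σ(n=0 to 3) x[n] · ω_4^(nk)
where ω_4 = e^(-2πi/4)

Computing each X[k]:
X[0] = 0
X[1] = 1-5i
X[2] = 2
X[3] = 1+5i

X = [0, 1-5i, 2, 1+5i]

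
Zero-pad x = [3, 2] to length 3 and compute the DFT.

Original 2-point DFT: [5, 1]
Zero-padded 3-point DFT provides frequency interpolation.

DFT_3([x, 0, ...]) = [5, 2.0000-1.7321i, 2.0000+1.7321i]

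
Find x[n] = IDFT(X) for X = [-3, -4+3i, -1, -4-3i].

x[n] = (1/4) Σ(k=0 to 3) X[k] · e^(2πikn/4)

Computing each x[n]:
x[0] = -3
x[1] = -2
x[2] = 1
x[3] = 1

x = [-3, -2, 1, 1]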